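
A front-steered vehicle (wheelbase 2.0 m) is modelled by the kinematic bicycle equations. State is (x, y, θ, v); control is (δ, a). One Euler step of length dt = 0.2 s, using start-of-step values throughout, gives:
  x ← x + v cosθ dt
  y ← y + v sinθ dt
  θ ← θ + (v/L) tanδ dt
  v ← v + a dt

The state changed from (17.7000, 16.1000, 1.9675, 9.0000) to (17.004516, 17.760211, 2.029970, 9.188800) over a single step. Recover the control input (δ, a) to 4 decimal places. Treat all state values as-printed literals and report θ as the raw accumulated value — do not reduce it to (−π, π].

a = (v'−v)/dt = (0.188800)/0.2 = 0.9440
Δθ = θ'−θ = 0.062470;  (v·dt/L) = 9.0000·0.2/2.0 = 0.900000
tan δ = Δθ·L/(v·dt) = 0.069411  →  δ = 0.0693

δ = 0.0693, a = 0.9440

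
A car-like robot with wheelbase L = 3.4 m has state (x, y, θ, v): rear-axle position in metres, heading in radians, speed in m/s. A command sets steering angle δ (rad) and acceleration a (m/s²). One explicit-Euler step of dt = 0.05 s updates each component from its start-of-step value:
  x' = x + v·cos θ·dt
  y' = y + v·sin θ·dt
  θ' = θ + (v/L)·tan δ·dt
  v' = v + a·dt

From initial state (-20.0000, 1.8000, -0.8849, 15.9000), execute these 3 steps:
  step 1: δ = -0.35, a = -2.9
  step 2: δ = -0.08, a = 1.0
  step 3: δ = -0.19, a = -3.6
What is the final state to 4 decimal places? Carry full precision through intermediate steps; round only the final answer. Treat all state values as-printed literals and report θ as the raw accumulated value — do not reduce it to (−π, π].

after step 1 (δ=-0.35, a=-2.9): (-19.496473, 1.184788, -0.970252, 15.755000)
after step 2 (δ=-0.08, a=1.0): (-19.051323, 0.534872, -0.988827, 15.805000)
after step 3 (δ=-0.19, a=-3.6): (-18.616946, -0.125289, -1.033527, 15.625000)

(-18.6169, -0.1253, -1.0335, 15.6250)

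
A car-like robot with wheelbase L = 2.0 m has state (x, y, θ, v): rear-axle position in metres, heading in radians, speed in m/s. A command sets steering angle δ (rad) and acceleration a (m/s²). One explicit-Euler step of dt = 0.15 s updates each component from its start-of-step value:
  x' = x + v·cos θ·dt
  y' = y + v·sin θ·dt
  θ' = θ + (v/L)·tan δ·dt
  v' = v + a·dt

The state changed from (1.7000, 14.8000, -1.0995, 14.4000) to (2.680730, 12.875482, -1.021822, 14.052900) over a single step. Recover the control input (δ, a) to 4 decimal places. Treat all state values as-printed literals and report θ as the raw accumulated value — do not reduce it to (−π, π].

δ = 0.0718, a = -2.3140

a = (v'−v)/dt = (-0.347100)/0.15 = -2.3140
Δθ = θ'−θ = 0.077678;  (v·dt/L) = 14.4000·0.15/2.0 = 1.080000
tan δ = Δθ·L/(v·dt) = 0.071924  →  δ = 0.0718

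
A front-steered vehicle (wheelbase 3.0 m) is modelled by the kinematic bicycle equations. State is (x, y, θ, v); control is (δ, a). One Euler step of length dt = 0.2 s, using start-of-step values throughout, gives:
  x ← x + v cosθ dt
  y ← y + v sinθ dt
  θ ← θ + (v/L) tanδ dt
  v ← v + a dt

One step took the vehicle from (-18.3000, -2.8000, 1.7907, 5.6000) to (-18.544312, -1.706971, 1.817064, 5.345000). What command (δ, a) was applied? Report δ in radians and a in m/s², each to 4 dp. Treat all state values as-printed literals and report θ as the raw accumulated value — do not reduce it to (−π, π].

δ = 0.0705, a = -1.2750

a = (v'−v)/dt = (-0.255000)/0.2 = -1.2750
Δθ = θ'−θ = 0.026364;  (v·dt/L) = 5.6000·0.2/3.0 = 0.373333
tan δ = Δθ·L/(v·dt) = 0.070618  →  δ = 0.0705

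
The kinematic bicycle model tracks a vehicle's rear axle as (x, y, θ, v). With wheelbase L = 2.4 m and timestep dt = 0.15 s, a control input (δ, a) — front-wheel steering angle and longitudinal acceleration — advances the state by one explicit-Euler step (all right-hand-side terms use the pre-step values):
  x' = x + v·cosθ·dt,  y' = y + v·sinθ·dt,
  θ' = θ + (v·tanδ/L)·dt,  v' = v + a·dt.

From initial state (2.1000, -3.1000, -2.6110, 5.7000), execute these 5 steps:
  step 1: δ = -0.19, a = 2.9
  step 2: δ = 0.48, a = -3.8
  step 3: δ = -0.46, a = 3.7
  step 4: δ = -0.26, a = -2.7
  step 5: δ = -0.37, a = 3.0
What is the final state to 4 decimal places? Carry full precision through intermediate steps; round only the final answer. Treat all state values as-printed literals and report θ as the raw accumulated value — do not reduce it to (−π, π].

after step 1 (δ=-0.19, a=2.9): (1.362556, -3.532668, -2.679514, 6.135000)
after step 2 (δ=0.48, a=-3.8): (0.538815, -3.942925, -2.479892, 5.565000)
after step 3 (δ=-0.46, a=3.7): (-0.119760, -4.455844, -2.652215, 6.120000)
after step 4 (δ=-0.26, a=-2.7): (-0.930010, -4.887374, -2.753969, 5.715000)
after step 5 (δ=-0.37, a=3.0): (-1.723661, -5.211406, -2.892509, 6.165000)

(-1.7237, -5.2114, -2.8925, 6.1650)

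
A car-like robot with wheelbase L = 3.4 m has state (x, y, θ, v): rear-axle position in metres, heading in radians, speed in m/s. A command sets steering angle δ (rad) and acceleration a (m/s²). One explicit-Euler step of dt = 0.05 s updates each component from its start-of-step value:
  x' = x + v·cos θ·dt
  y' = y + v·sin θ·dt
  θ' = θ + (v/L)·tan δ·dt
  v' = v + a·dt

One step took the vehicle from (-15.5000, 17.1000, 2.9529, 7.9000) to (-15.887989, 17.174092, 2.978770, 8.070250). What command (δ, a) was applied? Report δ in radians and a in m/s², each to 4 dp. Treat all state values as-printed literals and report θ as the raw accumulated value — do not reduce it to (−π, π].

δ = 0.2191, a = 3.4050

a = (v'−v)/dt = (0.170250)/0.05 = 3.4050
Δθ = θ'−θ = 0.025870;  (v·dt/L) = 7.9000·0.05/3.4 = 0.116176
tan δ = Δθ·L/(v·dt) = 0.222678  →  δ = 0.2191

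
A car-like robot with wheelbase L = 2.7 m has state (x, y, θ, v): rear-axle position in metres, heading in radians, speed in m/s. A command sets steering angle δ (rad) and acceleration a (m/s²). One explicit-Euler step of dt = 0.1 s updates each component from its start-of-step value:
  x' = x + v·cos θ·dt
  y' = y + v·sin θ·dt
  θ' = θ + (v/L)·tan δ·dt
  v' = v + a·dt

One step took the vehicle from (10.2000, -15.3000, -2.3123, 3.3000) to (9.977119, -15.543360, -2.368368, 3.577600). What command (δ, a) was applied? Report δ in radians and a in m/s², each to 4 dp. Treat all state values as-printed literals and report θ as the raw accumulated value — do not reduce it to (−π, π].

δ = -0.4301, a = 2.7760

a = (v'−v)/dt = (0.277600)/0.1 = 2.7760
Δθ = θ'−θ = -0.056068;  (v·dt/L) = 3.3000·0.1/2.7 = 0.122222
tan δ = Δθ·L/(v·dt) = -0.458738  →  δ = -0.4301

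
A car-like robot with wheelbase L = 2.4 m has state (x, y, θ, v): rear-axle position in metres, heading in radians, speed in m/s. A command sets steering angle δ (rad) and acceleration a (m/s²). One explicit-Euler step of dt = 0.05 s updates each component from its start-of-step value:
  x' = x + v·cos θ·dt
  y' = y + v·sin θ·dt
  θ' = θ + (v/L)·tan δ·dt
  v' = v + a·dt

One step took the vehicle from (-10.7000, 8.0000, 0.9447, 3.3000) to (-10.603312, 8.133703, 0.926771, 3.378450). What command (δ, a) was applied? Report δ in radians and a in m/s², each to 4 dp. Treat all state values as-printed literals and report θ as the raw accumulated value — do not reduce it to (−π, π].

a = (v'−v)/dt = (0.078450)/0.05 = 1.5690
Δθ = θ'−θ = -0.017929;  (v·dt/L) = 3.3000·0.05/2.4 = 0.068750
tan δ = Δθ·L/(v·dt) = -0.260785  →  δ = -0.2551

δ = -0.2551, a = 1.5690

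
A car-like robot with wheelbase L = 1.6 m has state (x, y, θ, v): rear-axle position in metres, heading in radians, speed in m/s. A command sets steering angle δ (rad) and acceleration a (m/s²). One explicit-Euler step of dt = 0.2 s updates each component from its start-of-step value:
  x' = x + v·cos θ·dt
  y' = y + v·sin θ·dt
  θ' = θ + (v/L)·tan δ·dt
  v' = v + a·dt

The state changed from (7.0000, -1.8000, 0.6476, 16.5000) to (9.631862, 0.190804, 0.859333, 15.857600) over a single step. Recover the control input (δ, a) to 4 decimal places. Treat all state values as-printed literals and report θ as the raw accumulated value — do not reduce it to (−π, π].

δ = 0.1023, a = -3.2120

a = (v'−v)/dt = (-0.642400)/0.2 = -3.2120
Δθ = θ'−θ = 0.211733;  (v·dt/L) = 16.5000·0.2/1.6 = 2.062500
tan δ = Δθ·L/(v·dt) = 0.102658  →  δ = 0.1023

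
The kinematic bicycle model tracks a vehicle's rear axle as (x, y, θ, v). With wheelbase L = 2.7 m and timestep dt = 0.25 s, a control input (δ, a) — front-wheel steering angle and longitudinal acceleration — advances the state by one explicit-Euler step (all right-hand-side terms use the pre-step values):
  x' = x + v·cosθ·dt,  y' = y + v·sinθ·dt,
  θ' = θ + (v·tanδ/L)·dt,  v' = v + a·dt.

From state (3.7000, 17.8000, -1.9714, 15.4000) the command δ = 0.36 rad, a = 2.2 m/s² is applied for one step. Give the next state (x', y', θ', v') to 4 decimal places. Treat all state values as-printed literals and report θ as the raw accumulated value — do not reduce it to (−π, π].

(2.1986, 14.2548, -1.4347, 15.9500)

x' = 3.7000 + 15.4000·cos(-1.9714)·0.25 = 2.1986
y' = 17.8000 + 15.4000·sin(-1.9714)·0.25 = 14.2548
θ' = -1.9714 + (15.4000/2.7)·tan(0.36)·0.25 = -1.4347
v' = 15.4000 + 2.2000·0.25 = 15.9500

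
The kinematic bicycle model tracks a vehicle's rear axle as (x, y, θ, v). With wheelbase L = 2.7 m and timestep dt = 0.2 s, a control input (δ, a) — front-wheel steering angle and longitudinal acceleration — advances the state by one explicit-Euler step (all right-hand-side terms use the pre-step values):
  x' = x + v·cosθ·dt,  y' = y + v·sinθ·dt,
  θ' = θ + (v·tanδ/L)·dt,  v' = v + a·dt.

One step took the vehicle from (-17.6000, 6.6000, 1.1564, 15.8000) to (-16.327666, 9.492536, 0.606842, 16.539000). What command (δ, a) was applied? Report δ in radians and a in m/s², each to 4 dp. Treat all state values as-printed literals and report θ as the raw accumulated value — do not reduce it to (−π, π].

δ = -0.4390, a = 3.6950

a = (v'−v)/dt = (0.739000)/0.2 = 3.6950
Δθ = θ'−θ = -0.549558;  (v·dt/L) = 15.8000·0.2/2.7 = 1.170370
tan δ = Δθ·L/(v·dt) = -0.469559  →  δ = -0.4390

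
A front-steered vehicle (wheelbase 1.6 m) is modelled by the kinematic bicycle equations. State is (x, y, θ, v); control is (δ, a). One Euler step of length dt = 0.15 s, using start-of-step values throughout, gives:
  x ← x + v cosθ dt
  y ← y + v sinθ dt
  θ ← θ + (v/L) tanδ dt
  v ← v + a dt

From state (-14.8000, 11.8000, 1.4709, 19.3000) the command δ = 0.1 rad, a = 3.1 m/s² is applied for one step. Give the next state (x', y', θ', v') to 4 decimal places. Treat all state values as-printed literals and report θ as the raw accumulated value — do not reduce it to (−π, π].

x' = -14.8000 + 19.3000·cos(1.4709)·0.15 = -14.5113
y' = 11.8000 + 19.3000·sin(1.4709)·0.15 = 14.6806
θ' = 1.4709 + (19.3000/1.6)·tan(0.1)·0.15 = 1.6524
v' = 19.3000 + 3.1000·0.15 = 19.7650

(-14.5113, 14.6806, 1.6524, 19.7650)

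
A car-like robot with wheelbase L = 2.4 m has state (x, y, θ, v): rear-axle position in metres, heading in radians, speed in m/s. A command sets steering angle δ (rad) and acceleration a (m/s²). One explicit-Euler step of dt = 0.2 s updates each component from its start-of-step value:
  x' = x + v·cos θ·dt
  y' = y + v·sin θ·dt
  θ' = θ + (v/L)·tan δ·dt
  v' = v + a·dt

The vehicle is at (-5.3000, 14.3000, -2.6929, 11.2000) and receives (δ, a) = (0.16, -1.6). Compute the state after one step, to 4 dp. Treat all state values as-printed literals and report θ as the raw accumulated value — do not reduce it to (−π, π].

x' = -5.3000 + 11.2000·cos(-2.6929)·0.2 = -7.3183
y' = 14.3000 + 11.2000·sin(-2.6929)·0.2 = 13.3283
θ' = -2.6929 + (11.2000/2.4)·tan(0.16)·0.2 = -2.5423
v' = 11.2000 − 1.6000·0.2 = 10.8800

(-7.3183, 13.3283, -2.5423, 10.8800)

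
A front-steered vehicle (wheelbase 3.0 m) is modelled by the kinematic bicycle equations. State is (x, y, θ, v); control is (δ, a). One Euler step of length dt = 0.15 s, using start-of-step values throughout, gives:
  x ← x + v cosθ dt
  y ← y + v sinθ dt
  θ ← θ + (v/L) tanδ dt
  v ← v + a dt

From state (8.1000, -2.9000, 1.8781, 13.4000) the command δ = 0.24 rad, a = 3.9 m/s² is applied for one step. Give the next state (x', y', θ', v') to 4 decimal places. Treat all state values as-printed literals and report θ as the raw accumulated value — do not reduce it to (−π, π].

x' = 8.1000 + 13.4000·cos(1.8781)·0.15 = 7.4920
y' = -2.9000 + 13.4000·sin(1.8781)·0.15 = -0.9842
θ' = 1.8781 + (13.4000/3.0)·tan(0.24)·0.15 = 2.0421
v' = 13.4000 + 3.9000·0.15 = 13.9850

(7.4920, -0.9842, 2.0421, 13.9850)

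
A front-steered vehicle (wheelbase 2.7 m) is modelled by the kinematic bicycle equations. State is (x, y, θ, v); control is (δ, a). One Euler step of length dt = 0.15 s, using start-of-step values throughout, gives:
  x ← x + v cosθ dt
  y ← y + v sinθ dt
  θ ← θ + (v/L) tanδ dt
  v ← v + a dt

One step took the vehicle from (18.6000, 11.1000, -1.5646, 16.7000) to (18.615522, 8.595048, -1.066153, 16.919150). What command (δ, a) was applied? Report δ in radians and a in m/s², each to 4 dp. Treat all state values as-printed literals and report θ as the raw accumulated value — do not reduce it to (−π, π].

δ = 0.4930, a = 1.4610

a = (v'−v)/dt = (0.219150)/0.15 = 1.4610
Δθ = θ'−θ = 0.498447;  (v·dt/L) = 16.7000·0.15/2.7 = 0.927778
tan δ = Δθ·L/(v·dt) = 0.537248  →  δ = 0.4930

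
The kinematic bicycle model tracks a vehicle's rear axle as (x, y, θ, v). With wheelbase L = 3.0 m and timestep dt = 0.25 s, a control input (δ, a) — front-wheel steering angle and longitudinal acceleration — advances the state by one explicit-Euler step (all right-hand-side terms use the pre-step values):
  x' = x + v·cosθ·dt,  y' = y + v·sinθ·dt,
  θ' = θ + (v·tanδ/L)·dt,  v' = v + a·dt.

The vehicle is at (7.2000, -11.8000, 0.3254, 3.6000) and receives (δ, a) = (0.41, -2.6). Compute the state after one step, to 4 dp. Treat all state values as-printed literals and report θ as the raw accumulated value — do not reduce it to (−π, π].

(8.0528, -11.5123, 0.4558, 2.9500)

x' = 7.2000 + 3.6000·cos(0.3254)·0.25 = 8.0528
y' = -11.8000 + 3.6000·sin(0.3254)·0.25 = -11.5123
θ' = 0.3254 + (3.6000/3.0)·tan(0.41)·0.25 = 0.4558
v' = 3.6000 − 2.6000·0.25 = 2.9500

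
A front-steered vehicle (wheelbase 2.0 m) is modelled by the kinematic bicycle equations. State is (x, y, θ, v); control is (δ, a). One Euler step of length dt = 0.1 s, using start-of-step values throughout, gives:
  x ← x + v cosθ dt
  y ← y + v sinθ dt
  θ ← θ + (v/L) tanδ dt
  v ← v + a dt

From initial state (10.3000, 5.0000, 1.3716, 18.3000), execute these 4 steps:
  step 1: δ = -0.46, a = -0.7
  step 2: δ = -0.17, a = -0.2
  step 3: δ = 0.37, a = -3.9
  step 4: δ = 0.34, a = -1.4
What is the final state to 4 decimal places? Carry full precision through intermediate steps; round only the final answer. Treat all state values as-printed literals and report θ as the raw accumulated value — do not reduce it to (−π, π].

(13.8712, 11.0992, 1.4301, 17.6800)

after step 1 (δ=-0.46, a=-0.7): (10.662123, 6.793813, 0.918264, 18.230000)
after step 2 (δ=-0.17, a=-0.2): (11.769049, 8.242276, 0.761799, 18.210000)
after step 3 (δ=0.37, a=-3.9): (13.086716, 9.499175, 1.114949, 17.820000)
after step 4 (δ=0.34, a=-1.4): (13.871195, 11.099212, 1.430128, 17.680000)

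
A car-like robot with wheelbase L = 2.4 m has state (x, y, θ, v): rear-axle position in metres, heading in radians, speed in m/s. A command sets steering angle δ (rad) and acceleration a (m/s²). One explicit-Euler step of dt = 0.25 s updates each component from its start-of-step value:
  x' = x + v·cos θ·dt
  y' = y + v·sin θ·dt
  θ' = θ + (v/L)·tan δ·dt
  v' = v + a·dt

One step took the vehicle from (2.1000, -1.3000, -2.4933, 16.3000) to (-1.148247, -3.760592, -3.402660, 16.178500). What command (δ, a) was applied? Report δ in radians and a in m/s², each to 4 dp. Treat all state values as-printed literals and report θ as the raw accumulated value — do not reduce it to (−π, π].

δ = -0.4917, a = -0.4860

a = (v'−v)/dt = (-0.121500)/0.25 = -0.4860
Δθ = θ'−θ = -0.909360;  (v·dt/L) = 16.3000·0.25/2.4 = 1.697917
tan δ = Δθ·L/(v·dt) = -0.535574  →  δ = -0.4917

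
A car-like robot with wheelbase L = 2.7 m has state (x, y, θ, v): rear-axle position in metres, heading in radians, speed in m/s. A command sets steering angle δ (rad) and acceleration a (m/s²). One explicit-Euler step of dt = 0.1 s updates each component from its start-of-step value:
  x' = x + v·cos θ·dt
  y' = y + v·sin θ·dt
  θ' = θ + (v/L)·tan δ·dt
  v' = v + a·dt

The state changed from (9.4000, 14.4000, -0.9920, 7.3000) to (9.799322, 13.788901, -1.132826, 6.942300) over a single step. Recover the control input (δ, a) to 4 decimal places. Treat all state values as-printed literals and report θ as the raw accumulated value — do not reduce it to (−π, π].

δ = -0.4802, a = -3.5770

a = (v'−v)/dt = (-0.357700)/0.1 = -3.5770
Δθ = θ'−θ = -0.140826;  (v·dt/L) = 7.3000·0.1/2.7 = 0.270370
tan δ = Δθ·L/(v·dt) = -0.520863  →  δ = -0.4802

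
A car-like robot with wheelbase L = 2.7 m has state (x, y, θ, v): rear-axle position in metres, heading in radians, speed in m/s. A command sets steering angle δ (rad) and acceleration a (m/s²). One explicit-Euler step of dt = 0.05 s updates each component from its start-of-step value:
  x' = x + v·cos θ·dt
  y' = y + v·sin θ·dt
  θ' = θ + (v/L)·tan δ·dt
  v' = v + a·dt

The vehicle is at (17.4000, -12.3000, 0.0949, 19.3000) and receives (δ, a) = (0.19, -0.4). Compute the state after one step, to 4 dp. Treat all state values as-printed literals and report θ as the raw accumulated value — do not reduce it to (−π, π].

x' = 17.4000 + 19.3000·cos(0.0949)·0.05 = 18.3607
y' = -12.3000 + 19.3000·sin(0.0949)·0.05 = -12.2086
θ' = 0.0949 + (19.3000/2.7)·tan(0.19)·0.05 = 0.1636
v' = 19.3000 − 0.4000·0.05 = 19.2800

(18.3607, -12.2086, 0.1636, 19.2800)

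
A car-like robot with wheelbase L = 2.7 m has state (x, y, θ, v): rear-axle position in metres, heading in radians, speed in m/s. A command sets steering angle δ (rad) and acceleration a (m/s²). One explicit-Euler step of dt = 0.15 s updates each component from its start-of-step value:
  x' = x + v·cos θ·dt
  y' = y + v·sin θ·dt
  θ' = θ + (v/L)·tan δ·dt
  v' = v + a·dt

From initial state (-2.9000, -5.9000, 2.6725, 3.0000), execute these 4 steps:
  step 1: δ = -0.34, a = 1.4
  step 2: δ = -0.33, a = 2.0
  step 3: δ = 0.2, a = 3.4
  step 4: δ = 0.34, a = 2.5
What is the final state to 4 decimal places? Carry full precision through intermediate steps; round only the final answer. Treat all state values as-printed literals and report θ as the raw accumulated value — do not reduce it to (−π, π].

(-4.6692, -4.8464, 2.6710, 4.3950)

after step 1 (δ=-0.34, a=1.4): (-3.301390, -5.696565, 2.613544, 3.210000)
after step 2 (δ=-0.33, a=2.0): (-3.717306, -5.453962, 2.552460, 3.510000)
after step 3 (δ=0.2, a=3.4): (-4.155050, -5.161418, 2.591989, 4.020000)
after step 4 (δ=0.34, a=2.5): (-4.669248, -4.846441, 2.670990, 4.395000)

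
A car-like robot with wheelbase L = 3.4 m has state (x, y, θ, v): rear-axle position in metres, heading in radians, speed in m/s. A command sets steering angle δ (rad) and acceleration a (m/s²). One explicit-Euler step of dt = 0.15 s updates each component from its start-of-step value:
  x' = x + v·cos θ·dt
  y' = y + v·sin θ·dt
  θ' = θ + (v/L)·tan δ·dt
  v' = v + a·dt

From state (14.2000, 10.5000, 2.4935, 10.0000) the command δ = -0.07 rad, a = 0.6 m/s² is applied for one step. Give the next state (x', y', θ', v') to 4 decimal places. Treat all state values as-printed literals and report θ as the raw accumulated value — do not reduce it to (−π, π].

x' = 14.2000 + 10.0000·cos(2.4935)·0.15 = 13.0041
y' = 10.5000 + 10.0000·sin(2.4935)·0.15 = 11.4055
θ' = 2.4935 + (10.0000/3.4)·tan(-0.07)·0.15 = 2.4626
v' = 10.0000 + 0.6000·0.15 = 10.0900

(13.0041, 11.4055, 2.4626, 10.0900)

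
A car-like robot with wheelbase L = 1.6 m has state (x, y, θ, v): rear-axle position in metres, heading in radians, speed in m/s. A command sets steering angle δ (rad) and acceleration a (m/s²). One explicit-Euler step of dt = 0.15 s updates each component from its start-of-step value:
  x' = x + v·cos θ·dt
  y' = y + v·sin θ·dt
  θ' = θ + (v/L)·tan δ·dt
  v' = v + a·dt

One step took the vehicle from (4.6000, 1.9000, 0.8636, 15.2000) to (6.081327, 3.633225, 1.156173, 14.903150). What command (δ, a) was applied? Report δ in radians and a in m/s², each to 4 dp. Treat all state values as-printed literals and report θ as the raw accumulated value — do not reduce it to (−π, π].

δ = 0.2025, a = -1.9790

a = (v'−v)/dt = (-0.296850)/0.15 = -1.9790
Δθ = θ'−θ = 0.292573;  (v·dt/L) = 15.2000·0.15/1.6 = 1.425000
tan δ = Δθ·L/(v·dt) = 0.205314  →  δ = 0.2025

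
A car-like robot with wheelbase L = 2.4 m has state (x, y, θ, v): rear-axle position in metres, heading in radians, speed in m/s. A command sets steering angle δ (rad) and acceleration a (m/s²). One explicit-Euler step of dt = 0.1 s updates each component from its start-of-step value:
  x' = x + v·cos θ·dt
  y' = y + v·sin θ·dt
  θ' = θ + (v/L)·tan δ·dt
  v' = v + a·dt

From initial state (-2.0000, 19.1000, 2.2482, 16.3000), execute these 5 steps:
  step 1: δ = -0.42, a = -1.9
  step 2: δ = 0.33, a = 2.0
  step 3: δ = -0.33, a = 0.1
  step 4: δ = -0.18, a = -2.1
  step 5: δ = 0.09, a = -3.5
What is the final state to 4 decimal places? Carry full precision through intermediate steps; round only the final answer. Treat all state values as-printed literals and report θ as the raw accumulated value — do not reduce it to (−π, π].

(-5.5235, 26.2948, 1.8789, 15.7600)

after step 1 (δ=-0.42, a=-1.9): (-3.021638, 20.370100, 1.944903, 16.110000)
after step 2 (δ=0.33, a=2.0): (-3.610364, 21.869675, 2.174823, 16.310000)
after step 3 (δ=-0.33, a=0.1): (-4.536708, 23.212078, 1.942048, 16.320000)
after step 4 (δ=-0.18, a=-2.1): (-5.128769, 24.732896, 1.818309, 16.110000)
after step 5 (δ=0.09, a=-3.5): (-5.523454, 26.294801, 1.878885, 15.760000)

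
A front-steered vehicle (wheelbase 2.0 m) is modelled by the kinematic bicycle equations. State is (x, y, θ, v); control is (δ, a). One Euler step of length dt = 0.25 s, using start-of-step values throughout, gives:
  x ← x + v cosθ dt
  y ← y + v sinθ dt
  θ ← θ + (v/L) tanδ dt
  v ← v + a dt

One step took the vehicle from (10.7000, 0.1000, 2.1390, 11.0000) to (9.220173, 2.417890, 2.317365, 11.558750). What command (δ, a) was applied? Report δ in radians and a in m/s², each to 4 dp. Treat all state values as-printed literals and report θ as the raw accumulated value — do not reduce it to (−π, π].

a = (v'−v)/dt = (0.558750)/0.25 = 2.2350
Δθ = θ'−θ = 0.178365;  (v·dt/L) = 11.0000·0.25/2.0 = 1.375000
tan δ = Δθ·L/(v·dt) = 0.129720  →  δ = 0.1290

δ = 0.1290, a = 2.2350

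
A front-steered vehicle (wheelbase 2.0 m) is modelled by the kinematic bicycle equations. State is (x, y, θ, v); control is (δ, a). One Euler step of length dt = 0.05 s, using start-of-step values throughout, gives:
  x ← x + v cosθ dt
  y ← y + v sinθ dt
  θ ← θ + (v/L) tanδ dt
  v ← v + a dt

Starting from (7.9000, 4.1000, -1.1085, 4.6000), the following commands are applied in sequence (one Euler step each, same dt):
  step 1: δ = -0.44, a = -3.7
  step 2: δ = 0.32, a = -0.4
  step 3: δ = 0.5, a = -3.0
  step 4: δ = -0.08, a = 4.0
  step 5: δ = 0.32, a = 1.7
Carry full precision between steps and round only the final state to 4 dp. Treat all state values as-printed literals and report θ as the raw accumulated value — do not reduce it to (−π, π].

(8.3932, 3.1119, -1.0377, 4.5300)

after step 1 (δ=-0.44, a=-3.7): (8.002581, 3.894143, -1.162640, 4.415000)
after step 2 (δ=0.32, a=-0.4): (8.090201, 3.691527, -1.126063, 4.395000)
after step 3 (δ=0.5, a=-3.0): (8.184741, 3.493153, -1.066038, 4.245000)
after step 4 (δ=-0.08, a=4.0): (8.287384, 3.307372, -1.074546, 4.445000)
after step 5 (δ=0.32, a=1.7): (8.393205, 3.111931, -1.037720, 4.530000)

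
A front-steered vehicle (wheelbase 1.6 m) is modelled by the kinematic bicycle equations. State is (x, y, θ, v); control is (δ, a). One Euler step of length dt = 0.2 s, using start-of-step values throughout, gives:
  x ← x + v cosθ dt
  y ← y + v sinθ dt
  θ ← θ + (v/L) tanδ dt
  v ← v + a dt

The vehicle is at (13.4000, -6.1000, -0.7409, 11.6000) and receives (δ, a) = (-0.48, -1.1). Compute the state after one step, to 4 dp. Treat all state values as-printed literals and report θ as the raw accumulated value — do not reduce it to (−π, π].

(15.1118, -7.6659, -1.4958, 11.3800)

x' = 13.4000 + 11.6000·cos(-0.7409)·0.2 = 15.1118
y' = -6.1000 + 11.6000·sin(-0.7409)·0.2 = -7.6659
θ' = -0.7409 + (11.6000/1.6)·tan(-0.48)·0.2 = -1.4958
v' = 11.6000 − 1.1000·0.2 = 11.3800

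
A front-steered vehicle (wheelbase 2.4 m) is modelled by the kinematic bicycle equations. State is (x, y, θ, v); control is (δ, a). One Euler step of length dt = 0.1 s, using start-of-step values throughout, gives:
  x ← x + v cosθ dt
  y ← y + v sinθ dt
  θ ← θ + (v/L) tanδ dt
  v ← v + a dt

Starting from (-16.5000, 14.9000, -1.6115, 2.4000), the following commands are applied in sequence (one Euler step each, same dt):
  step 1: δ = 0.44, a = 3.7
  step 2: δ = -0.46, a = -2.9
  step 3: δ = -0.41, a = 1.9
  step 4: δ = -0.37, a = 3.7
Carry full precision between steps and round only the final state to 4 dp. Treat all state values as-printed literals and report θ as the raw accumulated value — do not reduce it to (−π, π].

after step 1 (δ=0.44, a=3.7): (-16.509766, 14.660199, -1.564422, 2.770000)
after step 2 (δ=-0.46, a=-2.9): (-16.508000, 14.383204, -1.621605, 2.480000)
after step 3 (δ=-0.41, a=1.9): (-16.520596, 14.135524, -1.666517, 2.670000)
after step 4 (δ=-0.37, a=3.7): (-16.546114, 13.869747, -1.709667, 3.040000)

(-16.5461, 13.8697, -1.7097, 3.0400)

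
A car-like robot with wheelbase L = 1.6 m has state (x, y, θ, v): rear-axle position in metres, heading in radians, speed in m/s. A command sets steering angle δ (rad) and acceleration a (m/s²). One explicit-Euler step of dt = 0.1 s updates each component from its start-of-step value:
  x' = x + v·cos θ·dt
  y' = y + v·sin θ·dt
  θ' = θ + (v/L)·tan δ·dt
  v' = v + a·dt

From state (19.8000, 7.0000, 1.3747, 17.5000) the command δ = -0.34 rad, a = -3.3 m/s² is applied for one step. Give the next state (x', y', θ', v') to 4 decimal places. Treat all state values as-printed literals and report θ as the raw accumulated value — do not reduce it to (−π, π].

x' = 19.8000 + 17.5000·cos(1.3747)·0.1 = 20.1410
y' = 7.0000 + 17.5000·sin(1.3747)·0.1 = 8.7165
θ' = 1.3747 + (17.5000/1.6)·tan(-0.34)·0.1 = 0.9878
v' = 17.5000 − 3.3000·0.1 = 17.1700

(20.1410, 8.7165, 0.9878, 17.1700)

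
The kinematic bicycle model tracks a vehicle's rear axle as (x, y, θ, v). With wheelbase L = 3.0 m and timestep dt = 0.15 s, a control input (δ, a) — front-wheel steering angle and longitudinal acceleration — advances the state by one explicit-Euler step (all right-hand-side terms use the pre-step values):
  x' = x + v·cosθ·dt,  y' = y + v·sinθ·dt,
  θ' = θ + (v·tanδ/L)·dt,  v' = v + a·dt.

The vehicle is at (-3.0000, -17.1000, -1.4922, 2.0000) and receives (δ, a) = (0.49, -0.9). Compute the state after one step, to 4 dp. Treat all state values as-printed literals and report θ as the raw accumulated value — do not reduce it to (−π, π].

(-2.9764, -17.3991, -1.4389, 1.8650)

x' = -3.0000 + 2.0000·cos(-1.4922)·0.15 = -2.9764
y' = -17.1000 + 2.0000·sin(-1.4922)·0.15 = -17.3991
θ' = -1.4922 + (2.0000/3.0)·tan(0.49)·0.15 = -1.4389
v' = 2.0000 − 0.9000·0.15 = 1.8650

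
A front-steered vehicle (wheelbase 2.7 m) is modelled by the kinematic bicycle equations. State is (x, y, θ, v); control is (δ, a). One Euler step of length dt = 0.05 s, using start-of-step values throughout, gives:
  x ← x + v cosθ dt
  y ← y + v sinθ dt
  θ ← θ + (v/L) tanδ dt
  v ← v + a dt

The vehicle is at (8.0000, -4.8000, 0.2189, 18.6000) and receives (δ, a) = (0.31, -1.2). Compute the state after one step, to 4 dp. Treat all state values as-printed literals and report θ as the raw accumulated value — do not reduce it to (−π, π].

x' = 8.0000 + 18.6000·cos(0.2189)·0.05 = 8.9078
y' = -4.8000 + 18.6000·sin(0.2189)·0.05 = -4.5980
θ' = 0.2189 + (18.6000/2.7)·tan(0.31)·0.05 = 0.3292
v' = 18.6000 − 1.2000·0.05 = 18.5400

(8.9078, -4.5980, 0.3292, 18.5400)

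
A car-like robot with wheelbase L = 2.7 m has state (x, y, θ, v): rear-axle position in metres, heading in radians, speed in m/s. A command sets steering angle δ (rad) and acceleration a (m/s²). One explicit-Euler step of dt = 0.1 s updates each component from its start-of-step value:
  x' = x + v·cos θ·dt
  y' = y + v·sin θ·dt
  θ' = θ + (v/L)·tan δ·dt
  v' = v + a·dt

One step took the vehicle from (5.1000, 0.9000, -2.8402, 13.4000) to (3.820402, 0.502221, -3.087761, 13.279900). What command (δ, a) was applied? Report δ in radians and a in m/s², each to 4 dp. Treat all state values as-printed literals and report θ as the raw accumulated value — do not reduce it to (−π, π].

a = (v'−v)/dt = (-0.120100)/0.1 = -1.2010
Δθ = θ'−θ = -0.247561;  (v·dt/L) = 13.4000·0.1/2.7 = 0.496296
tan δ = Δθ·L/(v·dt) = -0.498817  →  δ = -0.4627

δ = -0.4627, a = -1.2010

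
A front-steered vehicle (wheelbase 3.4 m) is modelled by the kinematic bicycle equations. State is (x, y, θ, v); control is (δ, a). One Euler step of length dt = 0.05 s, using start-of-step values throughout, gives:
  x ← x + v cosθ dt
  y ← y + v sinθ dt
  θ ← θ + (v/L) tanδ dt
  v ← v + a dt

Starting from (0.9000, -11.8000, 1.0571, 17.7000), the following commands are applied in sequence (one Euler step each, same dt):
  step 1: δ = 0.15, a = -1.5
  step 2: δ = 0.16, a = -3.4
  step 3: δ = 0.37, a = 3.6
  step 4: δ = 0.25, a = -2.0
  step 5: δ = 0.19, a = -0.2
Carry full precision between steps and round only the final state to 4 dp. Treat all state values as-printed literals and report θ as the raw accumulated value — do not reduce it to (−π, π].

after step 1 (δ=0.15, a=-1.5): (1.334889, -11.029223, 1.096440, 17.625000)
after step 2 (δ=0.16, a=-3.4): (1.737414, -10.245275, 1.138268, 17.455000)
after step 3 (δ=0.37, a=3.6): (2.103243, -9.452898, 1.237829, 17.635000)
after step 4 (δ=0.25, a=-2.0): (2.391442, -8.619576, 1.304049, 17.535000)
after step 5 (δ=0.19, a=-0.2): (2.622549, -7.773834, 1.353642, 17.525000)

(2.6225, -7.7738, 1.3536, 17.5250)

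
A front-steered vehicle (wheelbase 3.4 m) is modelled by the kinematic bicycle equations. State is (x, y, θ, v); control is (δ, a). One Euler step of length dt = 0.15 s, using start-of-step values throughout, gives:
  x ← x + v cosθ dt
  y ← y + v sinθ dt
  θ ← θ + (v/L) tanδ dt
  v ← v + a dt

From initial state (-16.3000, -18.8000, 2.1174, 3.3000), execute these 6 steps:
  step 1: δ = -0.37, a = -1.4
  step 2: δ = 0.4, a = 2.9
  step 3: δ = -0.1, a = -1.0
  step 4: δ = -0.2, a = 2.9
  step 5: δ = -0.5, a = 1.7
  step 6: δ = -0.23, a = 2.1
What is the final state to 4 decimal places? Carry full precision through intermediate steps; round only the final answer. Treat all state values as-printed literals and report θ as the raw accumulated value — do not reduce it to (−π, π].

after step 1 (δ=-0.37, a=-1.4): (-16.557295, -18.377124, 2.060932, 3.090000)
after step 2 (δ=0.4, a=2.9): (-16.775486, -17.968192, 2.118568, 3.525000)
after step 3 (δ=-0.1, a=-1.0): (-17.050852, -17.516805, 2.102965, 3.375000)
after step 4 (δ=-0.2, a=2.9): (-17.307725, -17.080565, 2.072782, 3.810000)
after step 5 (δ=-0.5, a=1.7): (-17.582712, -16.579572, 1.980955, 4.065000)
after step 6 (δ=-0.23, a=2.1): (-17.825852, -16.020396, 1.938964, 4.380000)

(-17.8259, -16.0204, 1.9390, 4.3800)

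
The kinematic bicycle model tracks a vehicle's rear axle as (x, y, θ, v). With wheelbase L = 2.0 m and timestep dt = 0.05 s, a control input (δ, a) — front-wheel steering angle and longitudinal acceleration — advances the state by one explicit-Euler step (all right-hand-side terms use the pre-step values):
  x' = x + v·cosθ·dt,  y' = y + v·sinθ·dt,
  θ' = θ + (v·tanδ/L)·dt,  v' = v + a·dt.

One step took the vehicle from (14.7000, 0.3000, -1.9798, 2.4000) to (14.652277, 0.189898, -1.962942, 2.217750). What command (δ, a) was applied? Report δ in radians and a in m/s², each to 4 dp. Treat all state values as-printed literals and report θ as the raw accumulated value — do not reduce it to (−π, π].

δ = 0.2739, a = -3.6450

a = (v'−v)/dt = (-0.182250)/0.05 = -3.6450
Δθ = θ'−θ = 0.016858;  (v·dt/L) = 2.4000·0.05/2.0 = 0.060000
tan δ = Δθ·L/(v·dt) = 0.280967  →  δ = 0.2739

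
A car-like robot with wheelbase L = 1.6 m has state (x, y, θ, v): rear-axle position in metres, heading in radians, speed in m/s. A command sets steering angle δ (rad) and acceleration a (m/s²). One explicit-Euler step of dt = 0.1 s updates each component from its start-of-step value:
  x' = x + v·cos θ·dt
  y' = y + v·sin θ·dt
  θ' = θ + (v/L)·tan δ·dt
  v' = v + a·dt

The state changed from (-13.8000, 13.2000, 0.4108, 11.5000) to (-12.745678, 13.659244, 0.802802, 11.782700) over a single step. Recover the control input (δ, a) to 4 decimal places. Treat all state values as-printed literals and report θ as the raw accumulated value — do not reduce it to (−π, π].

δ = 0.4993, a = 2.8270

a = (v'−v)/dt = (0.282700)/0.1 = 2.8270
Δθ = θ'−θ = 0.392002;  (v·dt/L) = 11.5000·0.1/1.6 = 0.718750
tan δ = Δθ·L/(v·dt) = 0.545394  →  δ = 0.4993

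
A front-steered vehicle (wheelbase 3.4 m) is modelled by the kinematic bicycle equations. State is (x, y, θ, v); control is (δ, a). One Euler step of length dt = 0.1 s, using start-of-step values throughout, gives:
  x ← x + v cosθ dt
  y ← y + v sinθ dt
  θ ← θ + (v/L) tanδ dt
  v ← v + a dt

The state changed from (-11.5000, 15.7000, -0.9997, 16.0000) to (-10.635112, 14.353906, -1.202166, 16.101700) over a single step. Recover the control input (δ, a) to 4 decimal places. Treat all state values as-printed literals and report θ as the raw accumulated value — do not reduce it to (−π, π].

a = (v'−v)/dt = (0.101700)/0.1 = 1.0170
Δθ = θ'−θ = -0.202466;  (v·dt/L) = 16.0000·0.1/3.4 = 0.470588
tan δ = Δθ·L/(v·dt) = -0.430240  →  δ = -0.4063

δ = -0.4063, a = 1.0170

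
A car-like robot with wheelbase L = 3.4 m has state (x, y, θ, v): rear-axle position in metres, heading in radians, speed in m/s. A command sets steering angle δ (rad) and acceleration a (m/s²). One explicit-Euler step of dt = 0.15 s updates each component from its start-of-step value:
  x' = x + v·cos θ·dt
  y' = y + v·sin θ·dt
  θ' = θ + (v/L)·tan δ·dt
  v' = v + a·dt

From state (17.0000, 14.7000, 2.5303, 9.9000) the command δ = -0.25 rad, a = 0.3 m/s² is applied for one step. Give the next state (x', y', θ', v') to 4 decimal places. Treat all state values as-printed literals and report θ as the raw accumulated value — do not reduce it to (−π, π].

x' = 17.0000 + 9.9000·cos(2.5303)·0.15 = 15.7839
y' = 14.7000 + 9.9000·sin(2.5303)·0.15 = 15.5523
θ' = 2.5303 + (9.9000/3.4)·tan(-0.25)·0.15 = 2.4188
v' = 9.9000 + 0.3000·0.15 = 9.9450

(15.7839, 15.5523, 2.4188, 9.9450)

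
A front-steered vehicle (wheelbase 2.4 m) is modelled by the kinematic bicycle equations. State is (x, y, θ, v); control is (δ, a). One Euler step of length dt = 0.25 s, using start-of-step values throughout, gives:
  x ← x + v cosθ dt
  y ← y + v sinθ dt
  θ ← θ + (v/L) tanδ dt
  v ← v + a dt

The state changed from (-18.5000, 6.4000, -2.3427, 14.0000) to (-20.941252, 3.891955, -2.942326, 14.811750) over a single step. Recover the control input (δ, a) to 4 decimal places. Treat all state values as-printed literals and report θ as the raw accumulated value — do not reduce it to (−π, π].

δ = -0.3901, a = 3.2470

a = (v'−v)/dt = (0.811750)/0.25 = 3.2470
Δθ = θ'−θ = -0.599626;  (v·dt/L) = 14.0000·0.25/2.4 = 1.458333
tan δ = Δθ·L/(v·dt) = -0.411172  →  δ = -0.3901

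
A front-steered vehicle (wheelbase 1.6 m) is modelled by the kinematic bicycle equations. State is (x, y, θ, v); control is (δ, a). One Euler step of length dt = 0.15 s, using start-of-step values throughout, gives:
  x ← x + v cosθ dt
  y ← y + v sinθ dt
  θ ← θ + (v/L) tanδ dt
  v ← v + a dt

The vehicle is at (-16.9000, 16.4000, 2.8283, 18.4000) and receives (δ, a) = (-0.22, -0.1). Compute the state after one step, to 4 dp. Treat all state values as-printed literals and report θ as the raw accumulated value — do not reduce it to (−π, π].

(-19.5257, 17.2506, 2.4426, 18.3850)

x' = -16.9000 + 18.4000·cos(2.8283)·0.15 = -19.5257
y' = 16.4000 + 18.4000·sin(2.8283)·0.15 = 17.2506
θ' = 2.8283 + (18.4000/1.6)·tan(-0.22)·0.15 = 2.4426
v' = 18.4000 − 0.1000·0.15 = 18.3850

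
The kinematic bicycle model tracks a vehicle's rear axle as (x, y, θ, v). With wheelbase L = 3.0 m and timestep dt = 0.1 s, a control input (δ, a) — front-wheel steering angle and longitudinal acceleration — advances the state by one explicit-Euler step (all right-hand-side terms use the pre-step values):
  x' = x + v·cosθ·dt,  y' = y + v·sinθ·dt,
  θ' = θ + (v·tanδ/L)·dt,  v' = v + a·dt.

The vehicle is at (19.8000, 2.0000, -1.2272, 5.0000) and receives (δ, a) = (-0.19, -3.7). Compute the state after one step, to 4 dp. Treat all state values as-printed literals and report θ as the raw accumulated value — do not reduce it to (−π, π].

(19.9684, 1.5292, -1.2593, 4.6300)

x' = 19.8000 + 5.0000·cos(-1.2272)·0.1 = 19.9684
y' = 2.0000 + 5.0000·sin(-1.2272)·0.1 = 1.5292
θ' = -1.2272 + (5.0000/3.0)·tan(-0.19)·0.1 = -1.2593
v' = 5.0000 − 3.7000·0.1 = 4.6300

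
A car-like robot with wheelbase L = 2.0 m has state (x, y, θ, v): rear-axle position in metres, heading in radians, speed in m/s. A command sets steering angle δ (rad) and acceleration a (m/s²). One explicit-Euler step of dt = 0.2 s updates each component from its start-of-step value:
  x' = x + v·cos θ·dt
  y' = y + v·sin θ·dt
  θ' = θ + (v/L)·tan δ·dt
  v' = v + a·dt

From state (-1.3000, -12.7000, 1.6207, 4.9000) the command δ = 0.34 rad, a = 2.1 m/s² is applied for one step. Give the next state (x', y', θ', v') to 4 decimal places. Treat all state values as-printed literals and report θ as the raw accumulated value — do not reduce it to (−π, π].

(-1.3489, -11.7212, 1.7940, 5.3200)

x' = -1.3000 + 4.9000·cos(1.6207)·0.2 = -1.3489
y' = -12.7000 + 4.9000·sin(1.6207)·0.2 = -11.7212
θ' = 1.6207 + (4.9000/2.0)·tan(0.34)·0.2 = 1.7940
v' = 4.9000 + 2.1000·0.2 = 5.3200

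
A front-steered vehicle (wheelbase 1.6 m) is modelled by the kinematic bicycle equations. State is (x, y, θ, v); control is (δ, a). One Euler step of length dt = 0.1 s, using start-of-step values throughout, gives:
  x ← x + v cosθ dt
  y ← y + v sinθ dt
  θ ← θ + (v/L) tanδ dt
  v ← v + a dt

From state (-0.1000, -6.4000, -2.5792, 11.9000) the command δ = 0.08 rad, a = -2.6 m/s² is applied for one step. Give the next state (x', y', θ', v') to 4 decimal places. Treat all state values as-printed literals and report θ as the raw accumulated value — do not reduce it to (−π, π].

(-1.1067, -7.0345, -2.5196, 11.6400)

x' = -0.1000 + 11.9000·cos(-2.5792)·0.1 = -1.1067
y' = -6.4000 + 11.9000·sin(-2.5792)·0.1 = -7.0345
θ' = -2.5792 + (11.9000/1.6)·tan(0.08)·0.1 = -2.5196
v' = 11.9000 − 2.6000·0.1 = 11.6400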